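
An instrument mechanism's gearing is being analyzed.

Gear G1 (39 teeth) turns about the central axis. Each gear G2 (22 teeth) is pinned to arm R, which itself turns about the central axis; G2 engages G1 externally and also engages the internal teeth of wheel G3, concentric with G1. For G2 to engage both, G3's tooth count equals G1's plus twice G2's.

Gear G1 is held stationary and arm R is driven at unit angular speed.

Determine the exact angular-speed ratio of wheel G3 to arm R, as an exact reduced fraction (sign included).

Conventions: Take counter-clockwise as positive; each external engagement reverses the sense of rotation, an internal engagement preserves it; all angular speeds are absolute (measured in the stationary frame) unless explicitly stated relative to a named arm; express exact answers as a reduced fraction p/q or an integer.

122/83

class = planetary set [G3 = 39+2·22 = 83; Willis about the carrier]
ring teeth: 39 + 2·22 = 83
39(ω_sun−ω_arm) = −83(ω_ring−ω_arm),  ω_sun = 0, ω_arm = 1
ω_ring = 1 − (39/83)(0−1) = 122/83
ω_out/ω_in = 122/83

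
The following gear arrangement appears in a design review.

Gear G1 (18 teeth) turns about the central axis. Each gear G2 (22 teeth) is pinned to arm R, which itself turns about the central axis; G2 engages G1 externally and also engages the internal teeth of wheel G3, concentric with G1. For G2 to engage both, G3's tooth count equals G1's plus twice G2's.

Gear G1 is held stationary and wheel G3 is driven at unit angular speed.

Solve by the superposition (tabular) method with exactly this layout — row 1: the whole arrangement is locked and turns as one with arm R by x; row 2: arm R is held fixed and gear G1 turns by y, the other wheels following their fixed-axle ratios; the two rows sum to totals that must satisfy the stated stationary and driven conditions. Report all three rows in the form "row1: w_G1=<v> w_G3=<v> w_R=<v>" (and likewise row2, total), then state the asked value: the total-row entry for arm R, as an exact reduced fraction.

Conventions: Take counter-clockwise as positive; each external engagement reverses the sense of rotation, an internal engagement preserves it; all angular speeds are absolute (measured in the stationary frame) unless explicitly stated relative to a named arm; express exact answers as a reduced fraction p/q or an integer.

row1: w_G1=31/40 w_G3=31/40 w_R=31/40
row2: w_G1=-31/40 w_G3=9/40 w_R=0
total: w_G1=0 w_G3=1 w_R=31/40
asked value: 31/40

topology: planetary set — G1 18T / G2 22T / G3 62T, arm = carrier (Willis)
row 1: whole set turns with the arm by x
row 2 (arm held, sun turns y): ω_ring = −(18/62)·y, ω_arm = 0
boundary: total ω_sun = x + y = 0 and total ω_ring = x − (18/62)·y = 1  ⇒  y = -31/40, x = 31/40
row 2 ring = −(18/62)·(-31/40) = 9/40
totals (row 1 + row 2): sun 31/40 + (-31/40) = 0, ring 31/40 + 9/40 = 1, arm 31/40 + 0 = 31/40
asked cell (total, arm) = 31/40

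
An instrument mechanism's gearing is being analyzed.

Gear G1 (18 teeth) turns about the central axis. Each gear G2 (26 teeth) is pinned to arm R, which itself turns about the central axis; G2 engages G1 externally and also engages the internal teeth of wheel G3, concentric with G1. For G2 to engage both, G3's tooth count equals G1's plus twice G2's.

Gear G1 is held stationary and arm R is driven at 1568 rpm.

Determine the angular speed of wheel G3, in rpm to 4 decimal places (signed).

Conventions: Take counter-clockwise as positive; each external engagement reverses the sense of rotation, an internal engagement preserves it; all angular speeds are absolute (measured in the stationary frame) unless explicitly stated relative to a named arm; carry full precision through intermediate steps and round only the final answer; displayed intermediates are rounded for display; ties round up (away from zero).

recognized (axles ride arm R): planetary set, 18/26/70 teeth
normalise by the input: solve with ω_arm = 1, then scale by 1568 rpm
ring teeth: 18 + 2·26 = 70
18(ω_sun−ω_arm) = −70(ω_ring−ω_arm),  ω_sun = 0, ω_arm = 1
ω_ring = 1 − (18/70)(0−1) = 44/35
scale: ω_ring = 44/35 × 1568 rpm = +1971.2000 rpm

+1971.2000 rpm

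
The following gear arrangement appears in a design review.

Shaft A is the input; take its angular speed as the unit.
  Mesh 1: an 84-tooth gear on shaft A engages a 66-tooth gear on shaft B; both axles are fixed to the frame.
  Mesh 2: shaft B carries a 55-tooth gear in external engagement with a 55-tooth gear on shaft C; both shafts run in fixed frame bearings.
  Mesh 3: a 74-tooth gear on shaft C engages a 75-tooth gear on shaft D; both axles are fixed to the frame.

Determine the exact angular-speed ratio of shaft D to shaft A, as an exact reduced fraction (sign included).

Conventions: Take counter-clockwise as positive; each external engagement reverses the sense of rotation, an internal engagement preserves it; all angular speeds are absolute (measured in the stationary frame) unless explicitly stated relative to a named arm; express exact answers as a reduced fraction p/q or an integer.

class = fixed-axis compound train [3 meshes; 3 ratios multiply, 3 sense flips]
mesh 1 [84T→66T]: running ratio 14/11, sense −
mesh 2 [55T→55T]: running ratio 14/11, sense +
mesh 3 [74T→75T]: running ratio 1036/825, sense −
ω_out/ω_in = -1036/825

-1036/825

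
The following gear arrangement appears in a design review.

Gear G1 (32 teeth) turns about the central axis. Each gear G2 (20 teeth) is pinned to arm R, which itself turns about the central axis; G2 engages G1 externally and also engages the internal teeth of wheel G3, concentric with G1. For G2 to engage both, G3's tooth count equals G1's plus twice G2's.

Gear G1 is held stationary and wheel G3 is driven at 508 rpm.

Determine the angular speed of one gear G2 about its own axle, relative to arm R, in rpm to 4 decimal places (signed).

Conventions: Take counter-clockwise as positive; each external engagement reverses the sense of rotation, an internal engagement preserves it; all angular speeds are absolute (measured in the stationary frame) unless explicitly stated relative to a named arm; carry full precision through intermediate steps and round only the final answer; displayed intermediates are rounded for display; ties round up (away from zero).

+562.7077 rpm

planetary set (32T centre, 20T on arm, 72T internal) — Willis relation
normalise by the input: solve with ω_ring = 1, then scale by 508 rpm
ring teeth: 32 + 2·20 = 72
32(ω_sun−ω_arm) = −72(ω_ring−ω_arm),  ω_sun = 0, ω_ring = 1
32(0−ω_arm) = −72(1−ω_arm)  ⇒  104·ω_arm = 72  ⇒  ω_arm = 9/13
sun–planet mesh: 32·(0−9/13) = −20·(ω_p−ω_arm)  ⇒  ω_p−ω_arm = 72/65
scale: ω_p−ω_arm = 72/65 × 508 rpm = +562.7077 rpm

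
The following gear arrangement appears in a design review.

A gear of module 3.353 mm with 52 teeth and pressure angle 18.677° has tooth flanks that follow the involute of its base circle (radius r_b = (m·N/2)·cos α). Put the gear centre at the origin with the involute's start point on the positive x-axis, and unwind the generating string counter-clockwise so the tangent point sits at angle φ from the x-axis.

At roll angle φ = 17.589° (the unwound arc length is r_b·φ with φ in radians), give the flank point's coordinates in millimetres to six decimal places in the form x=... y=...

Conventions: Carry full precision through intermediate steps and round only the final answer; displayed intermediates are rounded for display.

recognized (one wheel, involute flank): single-mesh tooth geometry, m = 3.353, N = 52
pitch radius r_p = m·N/2 = 3.353·52/2 = 87.178000
base radius r_b = r_p·cos α = 87.178000·cos 18.677° = 82.587111
roll angle φ = 17.589° = 0.30698596 rad
x = r_b·(cos φ + φ·sin φ) = 86.387426
y = r_b·(sin φ − φ·cos φ) = 0.788948

x=86.387426 y=0.788948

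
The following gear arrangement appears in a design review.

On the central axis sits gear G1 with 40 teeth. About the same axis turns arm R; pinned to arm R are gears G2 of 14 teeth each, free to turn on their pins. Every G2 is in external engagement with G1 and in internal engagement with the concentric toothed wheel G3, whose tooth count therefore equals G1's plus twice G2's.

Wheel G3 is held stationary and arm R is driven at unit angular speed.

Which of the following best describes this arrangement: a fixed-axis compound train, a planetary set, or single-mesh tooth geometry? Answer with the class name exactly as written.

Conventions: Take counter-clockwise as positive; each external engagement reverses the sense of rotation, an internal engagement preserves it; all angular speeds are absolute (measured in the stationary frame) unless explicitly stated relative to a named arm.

planetary set

class = planetary set [G3 = 40+2·14 = 68; Willis about the carrier]
classification: planetary set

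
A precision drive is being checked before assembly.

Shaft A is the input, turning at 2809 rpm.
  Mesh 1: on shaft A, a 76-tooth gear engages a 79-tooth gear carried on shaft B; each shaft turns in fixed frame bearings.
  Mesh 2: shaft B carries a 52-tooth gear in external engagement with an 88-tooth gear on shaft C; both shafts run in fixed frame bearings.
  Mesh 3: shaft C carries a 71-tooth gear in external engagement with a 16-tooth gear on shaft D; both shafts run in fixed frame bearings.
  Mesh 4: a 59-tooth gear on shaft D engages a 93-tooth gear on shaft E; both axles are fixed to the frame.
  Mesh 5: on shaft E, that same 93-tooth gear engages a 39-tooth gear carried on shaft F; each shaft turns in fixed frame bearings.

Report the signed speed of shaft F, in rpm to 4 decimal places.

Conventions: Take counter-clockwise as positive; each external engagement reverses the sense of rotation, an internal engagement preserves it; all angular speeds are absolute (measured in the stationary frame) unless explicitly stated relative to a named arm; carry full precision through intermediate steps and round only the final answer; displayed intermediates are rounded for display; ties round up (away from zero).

-10719.7506 rpm

topology: fixed-axis compound train — 5 meshes, A→F
mesh 1 [76T→79T]: ω = 2809.0000×76/79 = 2702.3291 rpm, sense flips to −
mesh 2 [52T→88T]: ω = 2702.3291×52/88 = 1596.8308 rpm, sense flips to +
mesh 3 [71T→16T]: ω = 1596.8308×71/16 = 7085.9369 rpm, sense flips to −
mesh 4 [59T→93T]: ω = 7085.9369×59/93 = 4495.3793 rpm, sense flips to +
mesh 5 [93T→39T]: ω = 4495.3793×93/39 = 10719.7506 rpm, sense flips to −
signed output speed = -10719.7506 rpm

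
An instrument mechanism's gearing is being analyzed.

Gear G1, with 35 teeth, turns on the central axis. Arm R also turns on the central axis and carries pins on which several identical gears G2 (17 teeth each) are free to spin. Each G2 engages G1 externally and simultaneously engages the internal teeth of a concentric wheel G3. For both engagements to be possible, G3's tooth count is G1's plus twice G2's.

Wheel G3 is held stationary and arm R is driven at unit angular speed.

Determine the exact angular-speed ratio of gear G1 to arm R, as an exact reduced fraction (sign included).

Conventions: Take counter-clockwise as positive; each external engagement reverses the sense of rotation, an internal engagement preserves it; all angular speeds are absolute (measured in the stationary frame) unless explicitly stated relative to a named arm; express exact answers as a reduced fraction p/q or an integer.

104/35

planetary set (35T centre, 17T on arm, 69T internal) — Willis relation
ring teeth: 35 + 2·17 = 69
35(ω_sun−ω_arm) = −69(ω_ring−ω_arm),  ω_ring = 0, ω_arm = 1
ω_sun = 1 − (69/35)(0−1) = 104/35
ω_out/ω_in = 104/35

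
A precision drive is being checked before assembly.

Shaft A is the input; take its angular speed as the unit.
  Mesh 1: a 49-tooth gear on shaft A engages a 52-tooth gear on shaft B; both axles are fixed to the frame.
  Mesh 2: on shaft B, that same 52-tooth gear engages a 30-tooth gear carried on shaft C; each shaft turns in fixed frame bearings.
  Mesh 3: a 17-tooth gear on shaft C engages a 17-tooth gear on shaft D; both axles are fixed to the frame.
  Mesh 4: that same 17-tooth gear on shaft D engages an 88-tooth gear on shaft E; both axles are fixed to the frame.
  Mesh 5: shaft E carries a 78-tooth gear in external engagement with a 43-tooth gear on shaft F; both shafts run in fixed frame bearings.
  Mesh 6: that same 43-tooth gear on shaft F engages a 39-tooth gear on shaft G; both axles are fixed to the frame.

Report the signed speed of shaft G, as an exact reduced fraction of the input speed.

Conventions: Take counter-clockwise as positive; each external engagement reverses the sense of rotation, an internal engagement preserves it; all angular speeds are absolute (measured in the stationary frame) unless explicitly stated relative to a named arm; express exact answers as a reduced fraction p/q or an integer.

833/1320

6-mesh fixed-axis compound train (all bearings frame-fixed)
mesh 1 [49T→52T]: |ω|/ω_in = 1×49/52 = 49/52, sense flips to −
mesh 2 [52T→30T]: |ω|/ω_in = (49/52)×52/30 = 49/30, sense flips to +
mesh 3 [17T→17T]: |ω|/ω_in = (49/30)×17/17 = 49/30, sense flips to −
mesh 4 [17T→88T]: |ω|/ω_in = (49/30)×17/88 = 833/2640, sense flips to +
mesh 5 [78T→43T]: |ω|/ω_in = (833/2640)×78/43 = 10829/18920, sense flips to −
mesh 6 [43T→39T]: |ω|/ω_in = (10829/18920)×43/39 = 833/1320, sense flips to +
signed output speed (× input speed) = 833/1320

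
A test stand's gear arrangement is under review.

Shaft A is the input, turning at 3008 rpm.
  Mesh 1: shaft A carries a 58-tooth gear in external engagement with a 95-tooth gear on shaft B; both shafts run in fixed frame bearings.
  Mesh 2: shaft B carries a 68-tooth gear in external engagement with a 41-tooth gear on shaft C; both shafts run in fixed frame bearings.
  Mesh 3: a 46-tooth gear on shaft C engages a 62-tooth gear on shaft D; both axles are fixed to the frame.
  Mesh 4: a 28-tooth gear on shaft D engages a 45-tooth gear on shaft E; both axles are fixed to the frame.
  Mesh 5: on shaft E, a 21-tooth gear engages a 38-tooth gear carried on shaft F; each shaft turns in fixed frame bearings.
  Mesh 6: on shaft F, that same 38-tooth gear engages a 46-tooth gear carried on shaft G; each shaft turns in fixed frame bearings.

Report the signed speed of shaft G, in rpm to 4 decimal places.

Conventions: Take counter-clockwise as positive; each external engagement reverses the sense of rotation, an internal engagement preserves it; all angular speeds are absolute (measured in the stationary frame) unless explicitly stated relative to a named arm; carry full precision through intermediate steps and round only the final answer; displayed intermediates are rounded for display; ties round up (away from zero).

+641.9192 rpm

6-mesh fixed-axis compound train (all bearings frame-fixed)
mesh 1 [58T→95T]: ω = 3008.0000×58/95 = 1836.4632 rpm, sense flips to −
mesh 2 [68T→41T]: ω = 1836.4632×68/41 = 3045.8413 rpm, sense flips to +
mesh 3 [46T→62T]: ω = 3045.8413×46/62 = 2259.8178 rpm, sense flips to −
mesh 4 [28T→45T]: ω = 2259.8178×28/45 = 1406.1088 rpm, sense flips to +
mesh 5 [21T→38T]: ω = 1406.1088×21/38 = 777.0601 rpm, sense flips to −
mesh 6 [38T→46T]: ω = 777.0601×38/46 = 641.9192 rpm, sense flips to +
signed output speed = +641.9192 rpm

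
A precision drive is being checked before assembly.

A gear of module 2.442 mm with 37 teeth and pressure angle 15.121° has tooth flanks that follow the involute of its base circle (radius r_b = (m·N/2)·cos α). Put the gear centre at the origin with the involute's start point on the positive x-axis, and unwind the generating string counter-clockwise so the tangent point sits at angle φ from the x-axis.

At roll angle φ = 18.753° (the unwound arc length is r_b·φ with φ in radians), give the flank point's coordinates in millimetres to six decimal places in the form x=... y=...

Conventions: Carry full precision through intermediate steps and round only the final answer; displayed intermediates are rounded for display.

topology: single-mesh involute geometry — m = 2.442, N = 37
pitch radius r_p = m·N/2 = 2.442·37/2 = 45.177000
base radius r_b = r_p·cos α = 45.177000·cos 15.121° = 43.612841
roll angle φ = 18.753° = 0.32730159 rad
x = r_b·(cos φ + φ·sin φ) = 45.886691
y = r_b·(sin φ − φ·cos φ) = 0.504287

x=45.886691 y=0.504287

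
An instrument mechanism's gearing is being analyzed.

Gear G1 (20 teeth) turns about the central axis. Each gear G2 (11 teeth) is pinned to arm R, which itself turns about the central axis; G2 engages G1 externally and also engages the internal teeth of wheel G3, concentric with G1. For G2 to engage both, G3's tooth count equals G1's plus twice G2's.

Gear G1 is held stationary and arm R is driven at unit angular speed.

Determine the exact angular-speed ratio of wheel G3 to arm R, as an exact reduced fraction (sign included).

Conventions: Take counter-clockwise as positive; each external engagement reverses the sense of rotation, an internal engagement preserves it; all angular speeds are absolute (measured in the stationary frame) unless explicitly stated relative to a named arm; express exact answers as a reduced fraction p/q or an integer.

recognized (axles ride arm R): planetary set, 20/11/42 teeth
ring teeth: 20 + 2·11 = 42
20(ω_sun−ω_arm) = −42(ω_ring−ω_arm),  ω_sun = 0, ω_arm = 1
ω_ring = 1 − (20/42)(0−1) = 31/21
ω_out/ω_in = 31/21

31/21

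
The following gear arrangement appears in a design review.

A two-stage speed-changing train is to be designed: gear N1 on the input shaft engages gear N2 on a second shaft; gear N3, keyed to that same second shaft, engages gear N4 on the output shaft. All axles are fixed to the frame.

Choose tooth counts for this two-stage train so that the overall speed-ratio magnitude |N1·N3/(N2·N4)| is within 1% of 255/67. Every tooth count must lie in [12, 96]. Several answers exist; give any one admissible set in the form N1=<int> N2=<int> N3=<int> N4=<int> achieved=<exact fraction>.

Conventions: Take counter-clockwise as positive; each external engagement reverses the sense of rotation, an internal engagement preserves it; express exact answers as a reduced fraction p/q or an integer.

N1=34 N2=12 N3=90 N4=67 achieved=255/67

2-stage fixed-axis compound train for ratio 255/67
target = 255/67 in lowest terms: an exact hit needs N1·N3 = k·255 and N2·N4 = k·67 for one integer k, every count in [12, 96]; additionally prefer no 1:1 stage (N1 ≠ N2, N3 ≠ N4)
k = 1…11: no 1:1-free in-range split of k·255 and k·67 into factor pairs; take k = 12
k = 12: N1·N3 = 3060 = 34·90, N2·N4 = 804 = 12·67
achieved = 34·90/(12·67) = 255/67; |achieved − target| = 0 ≤ 51/1340 ✓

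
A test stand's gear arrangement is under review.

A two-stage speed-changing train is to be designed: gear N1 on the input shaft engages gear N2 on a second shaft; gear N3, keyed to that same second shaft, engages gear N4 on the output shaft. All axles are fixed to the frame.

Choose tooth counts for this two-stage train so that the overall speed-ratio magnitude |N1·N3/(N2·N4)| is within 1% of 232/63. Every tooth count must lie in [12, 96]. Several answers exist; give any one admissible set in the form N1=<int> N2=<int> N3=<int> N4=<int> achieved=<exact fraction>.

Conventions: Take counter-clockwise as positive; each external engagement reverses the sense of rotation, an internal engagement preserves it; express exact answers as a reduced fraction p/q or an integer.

class = fixed-axis compound train [2-stage, 232/63 wanted]
target = 232/63 in lowest terms: an exact hit needs N1·N3 = k·232 and N2·N4 = k·63 for one integer k, every count in [12, 96]; additionally prefer no 1:1 stage (N1 ≠ N2, N3 ≠ N4)
k = 1…3: no 1:1-free in-range split of k·232 and k·63 into factor pairs; take k = 4
k = 4: N1·N3 = 928 = 16·58, N2·N4 = 252 = 12·21
achieved = 16·58/(12·21) = 232/63; |achieved − target| = 0 ≤ 58/1575 ✓

N1=16 N2=12 N3=58 N4=21 achieved=232/63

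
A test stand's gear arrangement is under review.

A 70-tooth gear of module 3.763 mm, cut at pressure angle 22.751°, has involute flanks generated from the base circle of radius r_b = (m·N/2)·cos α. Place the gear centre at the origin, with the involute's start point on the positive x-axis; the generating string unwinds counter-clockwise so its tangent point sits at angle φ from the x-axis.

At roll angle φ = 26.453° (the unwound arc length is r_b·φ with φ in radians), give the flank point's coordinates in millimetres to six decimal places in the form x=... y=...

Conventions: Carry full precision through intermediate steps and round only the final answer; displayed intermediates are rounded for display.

topology: single-mesh involute geometry — m = 3.763, N = 70
pitch radius r_p = m·N/2 = 3.763·70/2 = 131.705000
base radius r_b = r_p·cos α = 131.705000·cos 22.751° = 121.457590
roll angle φ = 26.453° = 0.46169195 rad
x = r_b·(cos φ + φ·sin φ) = 133.720800
y = r_b·(sin φ − φ·cos φ) = 3.900089

x=133.720800 y=3.900089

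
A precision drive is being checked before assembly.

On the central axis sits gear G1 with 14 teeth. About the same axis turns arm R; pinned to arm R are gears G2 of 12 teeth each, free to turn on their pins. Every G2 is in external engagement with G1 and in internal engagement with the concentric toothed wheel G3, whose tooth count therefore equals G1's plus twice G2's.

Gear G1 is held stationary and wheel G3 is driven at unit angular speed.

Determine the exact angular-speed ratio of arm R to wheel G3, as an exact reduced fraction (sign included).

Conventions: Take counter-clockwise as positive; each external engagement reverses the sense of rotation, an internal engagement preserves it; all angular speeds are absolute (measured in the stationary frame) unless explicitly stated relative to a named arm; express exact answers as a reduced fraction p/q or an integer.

recognized (axles ride arm R): planetary set, 14/12/38 teeth
ring teeth: 14 + 2·12 = 38
14(ω_sun−ω_arm) = −38(ω_ring−ω_arm),  ω_sun = 0, ω_ring = 1
14(0−ω_arm) = −38(1−ω_arm)  ⇒  52·ω_arm = 38  ⇒  ω_arm = 19/26
ω_out/ω_in = 19/26

19/26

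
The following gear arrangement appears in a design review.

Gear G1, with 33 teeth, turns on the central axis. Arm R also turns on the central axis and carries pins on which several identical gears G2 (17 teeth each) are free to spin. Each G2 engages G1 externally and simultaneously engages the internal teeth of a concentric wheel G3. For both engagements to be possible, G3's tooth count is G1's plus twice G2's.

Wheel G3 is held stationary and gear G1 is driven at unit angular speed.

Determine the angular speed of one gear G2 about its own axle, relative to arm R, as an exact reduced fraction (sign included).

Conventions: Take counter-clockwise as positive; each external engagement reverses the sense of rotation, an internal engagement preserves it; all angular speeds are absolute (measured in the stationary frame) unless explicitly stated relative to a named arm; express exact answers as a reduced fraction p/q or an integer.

-2211/1700

recognized (axles ride arm R): planetary set, 33/17/67 teeth
ring teeth: 33 + 2·17 = 67
33(ω_sun−ω_arm) = −67(ω_ring−ω_arm),  ω_ring = 0, ω_sun = 1
33(1−ω_arm) = −67(0−ω_arm)  ⇒  100·ω_arm = 33  ⇒  ω_arm = 33/100
sun–planet mesh: 33·(1−33/100) = −17·(ω_p−ω_arm)  ⇒  ω_p−ω_arm = -2211/1700
exact speed ratio = -2211/1700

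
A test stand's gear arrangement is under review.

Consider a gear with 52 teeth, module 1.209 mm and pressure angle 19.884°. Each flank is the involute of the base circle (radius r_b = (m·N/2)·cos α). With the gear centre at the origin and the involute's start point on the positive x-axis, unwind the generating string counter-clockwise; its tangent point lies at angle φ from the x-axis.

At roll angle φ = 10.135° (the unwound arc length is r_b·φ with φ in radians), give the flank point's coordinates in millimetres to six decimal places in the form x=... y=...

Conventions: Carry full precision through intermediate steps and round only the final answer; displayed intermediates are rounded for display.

x=30.018855 y=0.054366

class = single-mesh tooth geometry [base-circle involute, m = 1.209, 52T]
pitch radius r_p = m·N/2 = 1.209·52/2 = 31.434000
base radius r_b = r_p·cos α = 31.434000·cos 19.884° = 29.560004
roll angle φ = 10.135° = 0.17688912 rad
x = r_b·(cos φ + φ·sin φ) = 30.018855
y = r_b·(sin φ − φ·cos φ) = 0.054366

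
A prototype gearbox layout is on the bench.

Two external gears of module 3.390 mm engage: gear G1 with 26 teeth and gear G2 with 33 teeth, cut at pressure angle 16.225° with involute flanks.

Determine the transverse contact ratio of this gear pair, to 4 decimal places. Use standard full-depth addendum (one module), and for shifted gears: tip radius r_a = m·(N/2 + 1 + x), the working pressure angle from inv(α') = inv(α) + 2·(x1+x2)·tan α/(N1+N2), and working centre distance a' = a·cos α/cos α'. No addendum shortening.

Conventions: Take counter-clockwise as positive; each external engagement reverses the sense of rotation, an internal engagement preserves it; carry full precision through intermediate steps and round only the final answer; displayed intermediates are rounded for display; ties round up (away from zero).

class = single-mesh tooth geometry [involute pair 26T × 33T, m = 3.390]
base radii: r_b1 = 42.314774, r_b2 = 53.707213
tip radii: r_a1 = 47.460000, r_a2 = 59.325000
no profile shift: α' = α, a' = a
action lengths: √(r_a1²−r_b1²) = 21.492127, √(r_a2²−r_b2²) = 25.199026
base pitch p_b = π·m·cos α = 10.225829
CR = (21.492127 + 25.199026 − 100.005000·sin 16.22500°)/10.225829 = 1.833470
contact ratio ≈ 1.8335

1.8335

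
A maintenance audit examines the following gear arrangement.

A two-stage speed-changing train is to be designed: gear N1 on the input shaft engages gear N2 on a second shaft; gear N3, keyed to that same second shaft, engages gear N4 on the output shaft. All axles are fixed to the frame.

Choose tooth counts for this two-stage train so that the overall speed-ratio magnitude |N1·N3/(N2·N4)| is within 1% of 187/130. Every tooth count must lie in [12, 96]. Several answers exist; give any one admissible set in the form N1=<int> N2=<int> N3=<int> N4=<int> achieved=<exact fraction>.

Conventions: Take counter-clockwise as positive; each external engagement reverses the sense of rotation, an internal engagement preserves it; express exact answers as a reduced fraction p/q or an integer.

topology: fixed-axis compound train — 2 stages, target 187/130
target = 187/130 in lowest terms: an exact hit needs N1·N3 = k·187 and N2·N4 = k·130 for one integer k, every count in [12, 96]; additionally prefer no 1:1 stage (N1 ≠ N2, N3 ≠ N4)
k = 1: no 1:1-free in-range split of k·187 and k·130 into factor pairs; take k = 2
k = 2: N1·N3 = 374 = 17·22, N2·N4 = 260 = 13·20
achieved = 17·22/(13·20) = 187/130; |achieved − target| = 0 ≤ 187/13000 ✓

N1=17 N2=13 N3=22 N4=20 achieved=187/130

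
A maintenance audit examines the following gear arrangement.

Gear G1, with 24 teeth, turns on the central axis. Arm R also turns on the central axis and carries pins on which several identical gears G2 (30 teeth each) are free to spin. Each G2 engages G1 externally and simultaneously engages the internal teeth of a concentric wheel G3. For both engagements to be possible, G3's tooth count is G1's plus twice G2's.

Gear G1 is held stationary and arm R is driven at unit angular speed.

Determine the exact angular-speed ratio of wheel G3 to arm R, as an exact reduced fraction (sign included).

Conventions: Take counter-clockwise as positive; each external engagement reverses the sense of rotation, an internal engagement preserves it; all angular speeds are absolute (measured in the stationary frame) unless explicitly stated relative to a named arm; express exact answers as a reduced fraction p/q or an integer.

9/7

recognized (axles ride arm R): planetary set, 24/30/84 teeth
ring teeth: 24 + 2·30 = 84
24(ω_sun−ω_arm) = −84(ω_ring−ω_arm),  ω_sun = 0, ω_arm = 1
ω_ring = 1 − (24/84)(0−1) = 9/7
ω_out/ω_in = 9/7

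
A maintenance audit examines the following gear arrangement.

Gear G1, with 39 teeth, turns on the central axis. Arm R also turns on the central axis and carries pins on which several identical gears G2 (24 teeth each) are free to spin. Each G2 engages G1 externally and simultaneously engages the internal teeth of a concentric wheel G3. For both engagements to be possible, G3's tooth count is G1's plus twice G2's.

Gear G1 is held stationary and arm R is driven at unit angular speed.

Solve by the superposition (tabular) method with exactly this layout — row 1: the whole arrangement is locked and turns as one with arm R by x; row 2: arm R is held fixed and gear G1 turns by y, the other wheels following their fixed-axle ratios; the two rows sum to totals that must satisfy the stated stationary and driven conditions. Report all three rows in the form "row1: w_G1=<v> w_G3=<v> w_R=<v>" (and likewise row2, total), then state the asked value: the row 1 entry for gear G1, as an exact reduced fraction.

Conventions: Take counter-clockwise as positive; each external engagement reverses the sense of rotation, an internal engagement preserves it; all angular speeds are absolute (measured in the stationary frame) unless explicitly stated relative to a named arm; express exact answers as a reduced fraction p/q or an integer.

topology: planetary set — G1 39T / G2 24T / G3 87T, arm = carrier (Willis)
row 1 (train locked, turned with arm): all members turn x
row 2 (arm held, sun turns y): ω_ring = −(39/87)·y, ω_arm = 0
boundary: total ω_sun = x + y = 0 and total ω_arm = x = 1  ⇒  y = -1, x = 1
row 2 ring = −(39/87)·(-1) = 13/29
totals (row 1 + row 2): sun 1 + (-1) = 0, ring 1 + 13/29 = 42/29, arm 1 + 0 = 1
asked cell (row1, sun) = 1

row1: w_G1=1 w_G3=1 w_R=1
row2: w_G1=-1 w_G3=13/29 w_R=0
total: w_G1=0 w_G3=42/29 w_R=1
asked value: 1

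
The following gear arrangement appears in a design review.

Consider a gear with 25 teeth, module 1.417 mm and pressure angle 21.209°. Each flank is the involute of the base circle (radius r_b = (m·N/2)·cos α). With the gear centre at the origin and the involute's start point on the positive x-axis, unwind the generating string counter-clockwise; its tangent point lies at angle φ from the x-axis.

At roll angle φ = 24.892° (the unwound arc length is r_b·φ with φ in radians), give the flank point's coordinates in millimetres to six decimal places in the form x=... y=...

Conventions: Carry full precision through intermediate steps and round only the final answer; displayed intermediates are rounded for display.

x=17.998362 y=0.442885

single-mesh involute tooth geometry (25T wheel at module 1.417)
pitch radius r_p = m·N/2 = 1.417·25/2 = 17.712500
base radius r_b = r_p·cos α = 17.712500·cos 21.209° = 16.512779
roll angle φ = 24.892° = 0.43444736 rad
x = r_b·(cos φ + φ·sin φ) = 17.998362
y = r_b·(sin φ − φ·cos φ) = 0.442885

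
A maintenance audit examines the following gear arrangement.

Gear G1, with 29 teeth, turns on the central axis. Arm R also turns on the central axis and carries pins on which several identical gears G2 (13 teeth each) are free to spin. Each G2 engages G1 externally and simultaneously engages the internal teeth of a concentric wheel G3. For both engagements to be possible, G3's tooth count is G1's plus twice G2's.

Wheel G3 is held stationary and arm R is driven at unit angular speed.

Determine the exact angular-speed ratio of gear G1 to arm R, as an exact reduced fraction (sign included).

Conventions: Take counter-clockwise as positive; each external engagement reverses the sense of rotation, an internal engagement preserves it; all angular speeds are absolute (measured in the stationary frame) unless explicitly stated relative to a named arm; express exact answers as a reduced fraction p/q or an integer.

recognized (axles ride arm R): planetary set, 29/13/55 teeth
ring teeth: 29 + 2·13 = 55
29(ω_sun−ω_arm) = −55(ω_ring−ω_arm),  ω_ring = 0, ω_arm = 1
ω_sun = 1 − (55/29)(0−1) = 84/29
ω_out/ω_in = 84/29

84/29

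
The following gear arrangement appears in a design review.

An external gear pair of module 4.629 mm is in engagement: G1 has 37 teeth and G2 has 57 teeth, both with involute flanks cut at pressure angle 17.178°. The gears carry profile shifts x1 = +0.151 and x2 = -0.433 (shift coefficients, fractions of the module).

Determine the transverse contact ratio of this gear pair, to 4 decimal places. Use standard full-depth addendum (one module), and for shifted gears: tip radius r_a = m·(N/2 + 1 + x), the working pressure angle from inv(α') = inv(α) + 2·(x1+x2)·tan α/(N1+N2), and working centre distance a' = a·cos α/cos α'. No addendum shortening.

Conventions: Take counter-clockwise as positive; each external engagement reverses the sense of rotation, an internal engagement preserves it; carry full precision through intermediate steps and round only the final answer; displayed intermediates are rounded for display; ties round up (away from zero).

recognized (one external pair, fixed centres): single-mesh tooth geometry, m = 4.629, N1 = 37, N2 = 57
base radii: r_b1 = 81.816413, r_b2 = 126.041501
tip radii: r_a1 = 90.964479, r_a2 = 134.551143
inv(α') = inv(17.178°) + 2·(+0.151-0.433)·tan α/(37+57) = 0.00746355  ⇒  α' = 15.97966°
a' = a·cos α / cos α' = 217.5630·cos 17.178°/cos 15.97966° = 216.212470
action lengths: √(r_a1²−r_b1²) = 39.756899, √(r_a2²−r_b2²) = 47.090871
base pitch p_b = π·m·cos α = 13.893721
CR = (39.756899 + 47.090871 − 216.212470·sin 15.97966°)/13.893721 = 1.966740
contact ratio ≈ 1.9667

1.9667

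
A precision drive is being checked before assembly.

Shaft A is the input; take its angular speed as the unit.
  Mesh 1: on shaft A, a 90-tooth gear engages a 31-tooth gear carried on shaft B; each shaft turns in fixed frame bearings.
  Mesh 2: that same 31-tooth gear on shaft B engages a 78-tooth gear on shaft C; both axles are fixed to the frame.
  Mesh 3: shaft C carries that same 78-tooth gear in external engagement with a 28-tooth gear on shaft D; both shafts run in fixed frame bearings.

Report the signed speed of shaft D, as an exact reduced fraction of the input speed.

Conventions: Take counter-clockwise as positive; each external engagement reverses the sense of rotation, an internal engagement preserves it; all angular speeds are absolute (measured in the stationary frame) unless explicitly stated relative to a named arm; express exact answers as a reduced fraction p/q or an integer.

-45/14

3-mesh fixed-axis compound train (all bearings frame-fixed)
mesh 1 [90T→31T]: |ω|/ω_in = 1×90/31 = 90/31, sense flips to −
mesh 2 [31T→78T]: |ω|/ω_in = (90/31)×31/78 = 15/13, sense flips to +
mesh 3 [78T→28T]: |ω|/ω_in = (15/13)×78/28 = 45/14, sense flips to −
signed output speed (× input speed) = -45/14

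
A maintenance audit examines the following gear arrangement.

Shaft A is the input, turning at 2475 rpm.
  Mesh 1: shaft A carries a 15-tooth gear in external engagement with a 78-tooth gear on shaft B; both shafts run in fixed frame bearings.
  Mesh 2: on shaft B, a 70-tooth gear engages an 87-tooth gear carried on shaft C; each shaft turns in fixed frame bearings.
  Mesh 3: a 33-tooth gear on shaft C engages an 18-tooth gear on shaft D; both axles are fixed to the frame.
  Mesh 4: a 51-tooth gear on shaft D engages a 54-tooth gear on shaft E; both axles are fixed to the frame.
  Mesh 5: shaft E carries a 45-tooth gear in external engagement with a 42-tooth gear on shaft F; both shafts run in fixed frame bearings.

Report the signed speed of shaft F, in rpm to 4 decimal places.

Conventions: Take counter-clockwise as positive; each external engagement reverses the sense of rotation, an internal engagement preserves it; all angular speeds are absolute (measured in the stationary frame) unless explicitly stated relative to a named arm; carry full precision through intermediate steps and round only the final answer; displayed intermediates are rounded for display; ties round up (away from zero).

class = fixed-axis compound train [5 meshes; 5 ratios multiply, 5 sense flips]
mesh 1 [15T→78T]: ω = 2475.0000×15/78 = 475.9615 rpm, sense flips to −
mesh 2 [70T→87T]: ω = 475.9615×70/87 = 382.9576 rpm, sense flips to +
mesh 3 [33T→18T]: ω = 382.9576×33/18 = 702.0889 rpm, sense flips to −
mesh 4 [51T→54T]: ω = 702.0889×51/54 = 663.0839 rpm, sense flips to +
mesh 5 [45T→42T]: ω = 663.0839×45/42 = 710.4471 rpm, sense flips to −
signed output speed = -710.4471 rpm

-710.4471 rpm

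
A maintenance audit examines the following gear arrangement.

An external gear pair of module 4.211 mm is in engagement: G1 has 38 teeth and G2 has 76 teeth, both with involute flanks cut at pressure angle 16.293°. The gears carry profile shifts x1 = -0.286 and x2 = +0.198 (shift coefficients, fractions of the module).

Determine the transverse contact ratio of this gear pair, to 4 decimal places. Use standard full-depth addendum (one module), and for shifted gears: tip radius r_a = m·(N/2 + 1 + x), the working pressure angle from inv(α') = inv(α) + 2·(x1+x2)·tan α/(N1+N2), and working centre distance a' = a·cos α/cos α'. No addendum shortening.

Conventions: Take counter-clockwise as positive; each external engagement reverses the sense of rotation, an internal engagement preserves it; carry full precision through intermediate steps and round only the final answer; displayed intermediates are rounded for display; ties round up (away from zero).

2.0470

topology: single-mesh involute geometry — m = 4.211, 38T/76T pair
base radii: r_b1 = 76.795805, r_b2 = 153.591609
tip radii: r_a1 = 83.015654, r_a2 = 165.062778
inv(α') = inv(16.293°) + 2·(-0.286+0.198)·tan α/(38+76) = 0.00747010  ⇒  α' = 15.98423°
a' = a·cos α / cos α' = 240.0270·cos 16.293°/cos 15.98423° = 239.652995
action lengths: √(r_a1²−r_b1²) = 31.527817, √(r_a2²−r_b2²) = 60.459394
base pitch p_b = π·m·cos α = 12.697954
CR = (31.527817 + 60.459394 − 239.652995·sin 15.98423°)/12.697954 = 2.047045
contact ratio ≈ 2.0470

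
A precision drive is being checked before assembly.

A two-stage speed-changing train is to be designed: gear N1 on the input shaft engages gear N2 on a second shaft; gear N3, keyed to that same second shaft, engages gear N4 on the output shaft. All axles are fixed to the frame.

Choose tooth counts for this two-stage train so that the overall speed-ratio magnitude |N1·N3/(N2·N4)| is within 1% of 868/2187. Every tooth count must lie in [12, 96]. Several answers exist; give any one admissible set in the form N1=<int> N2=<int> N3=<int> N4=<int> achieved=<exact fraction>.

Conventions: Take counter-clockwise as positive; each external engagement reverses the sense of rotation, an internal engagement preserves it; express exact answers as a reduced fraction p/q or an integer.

N1=14 N2=27 N3=62 N4=81 achieved=868/2187

class = fixed-axis compound train [2-stage, 868/2187 wanted]
target = 868/2187 in lowest terms: an exact hit needs N1·N3 = k·868 and N2·N4 = k·2187 for one integer k, every count in [12, 96]; additionally prefer no 1:1 stage (N1 ≠ N2, N3 ≠ N4)
k = 1: N1·N3 = 868 = 14·62, N2·N4 = 2187 = 27·81
achieved = 14·62/(27·81) = 868/2187; |achieved − target| = 0 ≤ 217/54675 ✓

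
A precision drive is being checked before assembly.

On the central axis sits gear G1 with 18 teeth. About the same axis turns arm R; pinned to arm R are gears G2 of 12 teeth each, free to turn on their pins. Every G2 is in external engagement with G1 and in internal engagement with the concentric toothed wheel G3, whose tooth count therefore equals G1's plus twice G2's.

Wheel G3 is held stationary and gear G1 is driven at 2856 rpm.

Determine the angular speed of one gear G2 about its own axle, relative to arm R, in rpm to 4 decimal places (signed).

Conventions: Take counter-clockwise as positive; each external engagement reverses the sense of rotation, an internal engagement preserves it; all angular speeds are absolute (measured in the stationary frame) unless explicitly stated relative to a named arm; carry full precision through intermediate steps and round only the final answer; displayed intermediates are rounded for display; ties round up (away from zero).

topology: planetary set — G1 18T / G2 12T / G3 42T, arm = carrier (Willis)
normalise by the input: solve with ω_sun = 1, then scale by 2856 rpm
ring teeth: 18 + 2·12 = 42
18(ω_sun−ω_arm) = −42(ω_ring−ω_arm),  ω_ring = 0, ω_sun = 1
18(1−ω_arm) = −42(0−ω_arm)  ⇒  60·ω_arm = 18  ⇒  ω_arm = 3/10
sun–planet mesh: 18·(1−3/10) = −12·(ω_p−ω_arm)  ⇒  ω_p−ω_arm = -21/20
scale: ω_p−ω_arm = -21/20 × 2856 rpm = -2998.8000 rpm

-2998.8000 rpm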